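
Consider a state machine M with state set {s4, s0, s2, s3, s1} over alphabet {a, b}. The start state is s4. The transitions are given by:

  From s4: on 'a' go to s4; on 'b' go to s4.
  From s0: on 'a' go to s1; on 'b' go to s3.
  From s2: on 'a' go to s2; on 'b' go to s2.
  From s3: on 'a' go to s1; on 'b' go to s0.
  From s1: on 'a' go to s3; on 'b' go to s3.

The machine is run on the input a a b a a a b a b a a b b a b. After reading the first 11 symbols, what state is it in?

s4 → s4 → s4 → s4 → s4 → s4 → s4 → s4 → s4 → s4 → s4 → s4
After 11 symbols: s4.

s4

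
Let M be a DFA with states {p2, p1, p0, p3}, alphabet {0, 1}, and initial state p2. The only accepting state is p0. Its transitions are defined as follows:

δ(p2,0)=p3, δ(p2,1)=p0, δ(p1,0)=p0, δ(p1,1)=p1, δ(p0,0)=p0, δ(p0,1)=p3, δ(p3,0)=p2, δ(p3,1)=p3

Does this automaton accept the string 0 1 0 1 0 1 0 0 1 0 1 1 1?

No

start at p2
read '0': p2 → p3
read '1': p3 → p3
read '0': p3 → p2
read '1': p2 → p0
read '0': p0 → p0
read '1': p0 → p3
read '0': p3 → p2
read '0': p2 → p3
read '1': p3 → p3
read '0': p3 → p2
read '1': p2 → p0
read '1': p0 → p3
read '1': p3 → p3
End state p3 is not accepting.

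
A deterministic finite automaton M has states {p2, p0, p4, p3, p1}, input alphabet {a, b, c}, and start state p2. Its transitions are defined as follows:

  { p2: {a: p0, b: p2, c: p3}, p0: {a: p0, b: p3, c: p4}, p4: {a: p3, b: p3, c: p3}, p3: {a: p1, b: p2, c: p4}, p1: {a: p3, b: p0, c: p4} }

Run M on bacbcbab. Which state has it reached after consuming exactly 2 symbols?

start at p2
read 'b': p2 → p2
read 'a': p2 → p0
After 2 symbols: p0.

p0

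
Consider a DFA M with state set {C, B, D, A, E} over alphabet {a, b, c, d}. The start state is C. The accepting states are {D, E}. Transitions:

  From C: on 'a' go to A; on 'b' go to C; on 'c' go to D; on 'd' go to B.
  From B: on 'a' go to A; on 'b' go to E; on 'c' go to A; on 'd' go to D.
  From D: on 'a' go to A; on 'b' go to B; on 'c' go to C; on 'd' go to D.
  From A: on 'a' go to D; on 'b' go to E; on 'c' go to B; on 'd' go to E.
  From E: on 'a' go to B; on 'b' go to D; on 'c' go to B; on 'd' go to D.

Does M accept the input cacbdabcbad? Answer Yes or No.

Yes

C → D → A → B → E → D → A → E → B → E → B → D
End state D is accepting.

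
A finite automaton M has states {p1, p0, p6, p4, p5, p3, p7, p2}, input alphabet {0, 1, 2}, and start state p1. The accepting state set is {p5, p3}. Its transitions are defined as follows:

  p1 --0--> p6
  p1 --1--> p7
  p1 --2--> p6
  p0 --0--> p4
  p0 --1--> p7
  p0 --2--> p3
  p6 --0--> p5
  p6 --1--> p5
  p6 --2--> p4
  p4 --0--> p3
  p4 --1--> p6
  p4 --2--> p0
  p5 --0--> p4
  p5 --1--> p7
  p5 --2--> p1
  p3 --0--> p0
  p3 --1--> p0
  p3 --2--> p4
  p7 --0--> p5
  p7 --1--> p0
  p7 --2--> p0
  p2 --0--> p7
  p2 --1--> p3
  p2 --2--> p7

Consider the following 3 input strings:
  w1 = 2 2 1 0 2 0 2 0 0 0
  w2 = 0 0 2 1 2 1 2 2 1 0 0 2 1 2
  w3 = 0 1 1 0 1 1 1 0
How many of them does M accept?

1

w1: p1 → p6 → p4 → p6 → p5 → p1 → p6 → p4 → p3 → p0 → p4  → end p4, rejected
w2: p1 → p6 → p5 → p1 → p7 → p0 → p7 → p0 → p3 → p0 → p4 → p3 → p4 → p6 → p4  → end p4, rejected
w3: p1 → p6 → p5 → p7 → p5 → p7 → p0 → p7 → p5  → end p5, accepted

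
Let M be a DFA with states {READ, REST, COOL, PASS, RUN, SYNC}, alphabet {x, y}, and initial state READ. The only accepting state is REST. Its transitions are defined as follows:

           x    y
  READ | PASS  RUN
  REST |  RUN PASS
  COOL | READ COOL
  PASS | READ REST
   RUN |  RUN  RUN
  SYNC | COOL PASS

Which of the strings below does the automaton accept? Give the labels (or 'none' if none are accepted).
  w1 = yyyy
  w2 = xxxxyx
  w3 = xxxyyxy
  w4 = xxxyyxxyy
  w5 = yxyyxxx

w1: READ → RUN → RUN → RUN → RUN  → end RUN, rejected
w2: READ → PASS → READ → PASS → READ → RUN → RUN  → end RUN, rejected
w3: READ → PASS → READ → PASS → REST → PASS → READ → RUN  → end RUN, rejected
w4: READ → PASS → READ → PASS → REST → PASS → READ → PASS → REST → PASS  → end PASS, rejected
w5: READ → RUN → RUN → RUN → RUN → RUN → RUN → RUN  → end RUN, rejected

none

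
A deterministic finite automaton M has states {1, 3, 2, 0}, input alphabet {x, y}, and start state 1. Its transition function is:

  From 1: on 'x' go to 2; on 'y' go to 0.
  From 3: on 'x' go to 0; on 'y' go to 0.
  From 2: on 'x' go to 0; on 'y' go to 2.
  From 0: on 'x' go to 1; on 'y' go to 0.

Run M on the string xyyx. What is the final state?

0

Trace: 1 -x-> 2 -y-> 2 -y-> 2 -x-> 0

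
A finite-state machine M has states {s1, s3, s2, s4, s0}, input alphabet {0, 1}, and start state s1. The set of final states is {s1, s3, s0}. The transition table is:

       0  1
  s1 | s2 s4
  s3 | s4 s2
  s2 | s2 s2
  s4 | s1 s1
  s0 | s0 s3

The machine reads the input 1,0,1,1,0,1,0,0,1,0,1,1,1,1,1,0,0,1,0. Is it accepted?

No

start at s1
read '1': s1 → s4
read '0': s4 → s1
read '1': s1 → s4
read '1': s4 → s1
read '0': s1 → s2
read '1': s2 → s2
read '0': s2 → s2
read '0': s2 → s2
read '1': s2 → s2
read '0': s2 → s2
read '1': s2 → s2
read '1': s2 → s2
read '1': s2 → s2
read '1': s2 → s2
read '1': s2 → s2
read '0': s2 → s2
read '0': s2 → s2
read '1': s2 → s2
read '0': s2 → s2
End state s2 is not accepting.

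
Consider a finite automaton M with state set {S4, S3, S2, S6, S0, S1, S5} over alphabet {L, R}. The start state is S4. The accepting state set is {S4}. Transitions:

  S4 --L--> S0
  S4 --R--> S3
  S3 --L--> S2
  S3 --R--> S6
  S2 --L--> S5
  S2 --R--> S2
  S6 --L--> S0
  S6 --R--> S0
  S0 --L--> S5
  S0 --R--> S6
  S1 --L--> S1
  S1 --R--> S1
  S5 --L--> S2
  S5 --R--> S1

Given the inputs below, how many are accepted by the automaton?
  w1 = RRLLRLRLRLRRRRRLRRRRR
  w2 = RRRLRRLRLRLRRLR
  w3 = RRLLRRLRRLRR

w1: Trace: S4 -R-> S3 -R-> S6 -L-> S0 -L-> S5 -R-> S1 -L-> S1 -R-> S1 -L-> S1 -R-> S1 -L-> S1 -R-> S1 -R-> S1 -R-> S1 -R-> S1 -R-> S1 -L-> S1 -R-> S1 -R-> S1 -R-> S1 -R-> S1 -R-> S1  → end S1, rejected
w2: Trace: S4 -R-> S3 -R-> S6 -R-> S0 -L-> S5 -R-> S1 -R-> S1 -L-> S1 -R-> S1 -L-> S1 -R-> S1 -L-> S1 -R-> S1 -R-> S1 -L-> S1 -R-> S1  → end S1, rejected
w3: Trace: S4 -R-> S3 -R-> S6 -L-> S0 -L-> S5 -R-> S1 -R-> S1 -L-> S1 -R-> S1 -R-> S1 -L-> S1 -R-> S1 -R-> S1  → end S1, rejected

0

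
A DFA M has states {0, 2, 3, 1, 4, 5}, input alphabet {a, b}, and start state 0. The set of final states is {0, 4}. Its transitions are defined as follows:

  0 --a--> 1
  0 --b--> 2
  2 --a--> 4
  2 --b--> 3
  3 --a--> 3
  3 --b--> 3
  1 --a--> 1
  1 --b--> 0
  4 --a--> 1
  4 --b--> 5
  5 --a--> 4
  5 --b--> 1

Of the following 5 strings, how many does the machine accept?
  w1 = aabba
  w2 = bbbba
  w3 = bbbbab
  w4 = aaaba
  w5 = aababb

w1: Trace: 0 -a-> 1 -a-> 1 -b-> 0 -b-> 2 -a-> 4  → end 4, accepted
w2: Trace: 0 -b-> 2 -b-> 3 -b-> 3 -b-> 3 -a-> 3  → end 3, rejected
w3: Trace: 0 -b-> 2 -b-> 3 -b-> 3 -b-> 3 -a-> 3 -b-> 3  → end 3, rejected
w4: Trace: 0 -a-> 1 -a-> 1 -a-> 1 -b-> 0 -a-> 1  → end 1, rejected
w5: Trace: 0 -a-> 1 -a-> 1 -b-> 0 -a-> 1 -b-> 0 -b-> 2  → end 2, rejected

1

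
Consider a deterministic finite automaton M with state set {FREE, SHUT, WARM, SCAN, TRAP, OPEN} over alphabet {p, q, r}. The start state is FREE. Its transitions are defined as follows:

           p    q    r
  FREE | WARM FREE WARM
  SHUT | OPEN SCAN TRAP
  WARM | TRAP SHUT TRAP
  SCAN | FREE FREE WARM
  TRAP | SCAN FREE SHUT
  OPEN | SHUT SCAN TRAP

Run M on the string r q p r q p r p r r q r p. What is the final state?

TRAP

FREE → WARM → SHUT → OPEN → TRAP → FREE → WARM → TRAP → SCAN → WARM → TRAP → FREE → WARM → TRAP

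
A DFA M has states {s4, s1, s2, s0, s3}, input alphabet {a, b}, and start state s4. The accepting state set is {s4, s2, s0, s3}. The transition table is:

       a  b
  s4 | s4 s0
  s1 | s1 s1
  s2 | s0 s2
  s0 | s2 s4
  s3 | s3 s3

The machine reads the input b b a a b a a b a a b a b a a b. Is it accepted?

Yes

s4 → s0 → s4 → s4 → s4 → s0 → s2 → s0 → s4 → s4 → s4 → s0 → s2 → s2 → s0 → s2 → s2
End state s2 is accepting.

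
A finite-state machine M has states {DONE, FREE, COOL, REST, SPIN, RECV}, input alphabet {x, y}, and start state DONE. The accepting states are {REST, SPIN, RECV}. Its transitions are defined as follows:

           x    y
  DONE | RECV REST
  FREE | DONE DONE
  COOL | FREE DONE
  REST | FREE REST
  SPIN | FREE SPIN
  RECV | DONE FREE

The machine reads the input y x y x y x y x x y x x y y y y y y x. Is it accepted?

start at DONE
read 'y': DONE → REST
read 'x': REST → FREE
read 'y': FREE → DONE
read 'x': DONE → RECV
read 'y': RECV → FREE
read 'x': FREE → DONE
read 'y': DONE → REST
read 'x': REST → FREE
read 'x': FREE → DONE
read 'y': DONE → REST
read 'x': REST → FREE
read 'x': FREE → DONE
read 'y': DONE → REST
read 'y': REST → REST
read 'y': REST → REST
read 'y': REST → REST
read 'y': REST → REST
read 'y': REST → REST
read 'x': REST → FREE
End state FREE is not accepting.

No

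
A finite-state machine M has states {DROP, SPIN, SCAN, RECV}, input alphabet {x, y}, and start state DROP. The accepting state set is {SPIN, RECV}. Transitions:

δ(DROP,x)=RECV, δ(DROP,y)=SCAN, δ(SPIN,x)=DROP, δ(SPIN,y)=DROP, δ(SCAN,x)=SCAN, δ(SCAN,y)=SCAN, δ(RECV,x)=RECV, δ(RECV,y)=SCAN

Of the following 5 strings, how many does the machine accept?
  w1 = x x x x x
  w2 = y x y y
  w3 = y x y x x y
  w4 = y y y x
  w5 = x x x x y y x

1

w1: Trace: DROP -x-> RECV -x-> RECV -x-> RECV -x-> RECV -x-> RECV  → end RECV, accepted
w2: Trace: DROP -y-> SCAN -x-> SCAN -y-> SCAN -y-> SCAN  → end SCAN, rejected
w3: Trace: DROP -y-> SCAN -x-> SCAN -y-> SCAN -x-> SCAN -x-> SCAN -y-> SCAN  → end SCAN, rejected
w4: Trace: DROP -y-> SCAN -y-> SCAN -y-> SCAN -x-> SCAN  → end SCAN, rejected
w5: Trace: DROP -x-> RECV -x-> RECV -x-> RECV -x-> RECV -y-> SCAN -y-> SCAN -x-> SCAN  → end SCAN, rejected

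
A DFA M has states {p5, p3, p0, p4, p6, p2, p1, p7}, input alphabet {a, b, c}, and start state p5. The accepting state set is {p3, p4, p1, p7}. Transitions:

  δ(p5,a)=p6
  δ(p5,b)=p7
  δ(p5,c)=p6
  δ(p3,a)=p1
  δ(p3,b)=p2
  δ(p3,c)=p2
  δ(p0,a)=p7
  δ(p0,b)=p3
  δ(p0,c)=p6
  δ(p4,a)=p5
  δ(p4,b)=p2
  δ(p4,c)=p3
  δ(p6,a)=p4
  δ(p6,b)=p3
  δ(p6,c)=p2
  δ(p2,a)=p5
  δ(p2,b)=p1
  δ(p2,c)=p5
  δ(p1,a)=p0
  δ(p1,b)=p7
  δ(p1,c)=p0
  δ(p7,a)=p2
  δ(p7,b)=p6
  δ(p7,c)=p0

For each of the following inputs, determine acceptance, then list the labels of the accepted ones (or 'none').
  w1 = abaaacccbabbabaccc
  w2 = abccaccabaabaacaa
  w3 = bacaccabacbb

w1: p5 → p6 → p3 → p1 → p0 → p7 → p0 → p6 → p2 → p1 → p0 → p3 → p2 → p5 → p7 → p2 → p5 → p6 → p2  → end p2, rejected
w2: p5 → p6 → p3 → p2 → p5 → p6 → p2 → p5 → p6 → p3 → p1 → p0 → p3 → p1 → p0 → p6 → p4 → p5  → end p5, rejected
w3: p5 → p7 → p2 → p5 → p6 → p2 → p5 → p6 → p3 → p1 → p0 → p3 → p2  → end p2, rejected

none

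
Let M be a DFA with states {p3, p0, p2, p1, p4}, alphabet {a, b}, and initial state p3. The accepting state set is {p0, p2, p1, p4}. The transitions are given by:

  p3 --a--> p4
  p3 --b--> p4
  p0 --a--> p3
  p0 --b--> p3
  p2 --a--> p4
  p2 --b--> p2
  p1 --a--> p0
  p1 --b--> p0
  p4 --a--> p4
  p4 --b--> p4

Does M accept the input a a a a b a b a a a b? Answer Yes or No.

Trace: p3 -a-> p4 -a-> p4 -a-> p4 -a-> p4 -b-> p4 -a-> p4 -b-> p4 -a-> p4 -a-> p4 -a-> p4 -b-> p4
End state p4 is accepting.

Yes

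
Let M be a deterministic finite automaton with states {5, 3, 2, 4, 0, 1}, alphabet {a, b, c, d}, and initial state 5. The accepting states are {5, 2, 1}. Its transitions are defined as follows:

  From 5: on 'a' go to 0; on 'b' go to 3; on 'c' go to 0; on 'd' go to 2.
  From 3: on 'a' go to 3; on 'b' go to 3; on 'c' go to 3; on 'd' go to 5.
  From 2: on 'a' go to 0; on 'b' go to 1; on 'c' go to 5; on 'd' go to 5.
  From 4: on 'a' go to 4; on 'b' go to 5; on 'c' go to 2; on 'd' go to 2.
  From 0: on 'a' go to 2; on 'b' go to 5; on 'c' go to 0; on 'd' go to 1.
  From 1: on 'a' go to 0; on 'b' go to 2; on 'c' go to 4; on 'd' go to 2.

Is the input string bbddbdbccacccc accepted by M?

No

5 → 3 → 3 → 5 → 2 → 1 → 2 → 1 → 4 → 2 → 0 → 0 → 0 → 0 → 0
End state 0 is not accepting.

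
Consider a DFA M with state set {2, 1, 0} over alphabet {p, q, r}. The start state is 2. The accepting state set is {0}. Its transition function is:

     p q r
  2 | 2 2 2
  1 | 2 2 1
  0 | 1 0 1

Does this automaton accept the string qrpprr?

No

Trace: 2 -q-> 2 -r-> 2 -p-> 2 -p-> 2 -r-> 2 -r-> 2
End state 2 is not accepting.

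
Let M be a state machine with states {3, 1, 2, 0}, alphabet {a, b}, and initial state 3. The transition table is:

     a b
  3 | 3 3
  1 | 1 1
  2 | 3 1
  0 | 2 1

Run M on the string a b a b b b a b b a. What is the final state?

3

start at 3
read 'a': 3 → 3
read 'b': 3 → 3
read 'a': 3 → 3
read 'b': 3 → 3
read 'b': 3 → 3
read 'b': 3 → 3
read 'a': 3 → 3
read 'b': 3 → 3
read 'b': 3 → 3
read 'a': 3 → 3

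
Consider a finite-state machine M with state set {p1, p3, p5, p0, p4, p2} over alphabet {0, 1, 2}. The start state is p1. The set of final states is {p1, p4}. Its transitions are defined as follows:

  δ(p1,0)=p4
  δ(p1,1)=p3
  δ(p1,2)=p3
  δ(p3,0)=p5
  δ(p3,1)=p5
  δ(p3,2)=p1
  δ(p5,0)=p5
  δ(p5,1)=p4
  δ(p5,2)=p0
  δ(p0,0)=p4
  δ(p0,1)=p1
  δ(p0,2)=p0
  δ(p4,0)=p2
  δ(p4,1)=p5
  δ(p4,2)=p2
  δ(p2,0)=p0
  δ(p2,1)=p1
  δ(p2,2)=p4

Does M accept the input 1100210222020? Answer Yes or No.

start at p1
read '1': p1 → p3
read '1': p3 → p5
read '0': p5 → p5
read '0': p5 → p5
read '2': p5 → p0
read '1': p0 → p1
read '0': p1 → p4
read '2': p4 → p2
read '2': p2 → p4
read '2': p4 → p2
read '0': p2 → p0
read '2': p0 → p0
read '0': p0 → p4
End state p4 is accepting.

Yes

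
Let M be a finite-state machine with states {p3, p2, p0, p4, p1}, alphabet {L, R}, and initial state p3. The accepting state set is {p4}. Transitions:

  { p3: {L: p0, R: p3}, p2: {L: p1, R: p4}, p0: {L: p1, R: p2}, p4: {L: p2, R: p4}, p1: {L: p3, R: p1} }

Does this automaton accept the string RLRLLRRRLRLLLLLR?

No

Trace: p3 -R-> p3 -L-> p0 -R-> p2 -L-> p1 -L-> p3 -R-> p3 -R-> p3 -R-> p3 -L-> p0 -R-> p2 -L-> p1 -L-> p3 -L-> p0 -L-> p1 -L-> p3 -R-> p3
End state p3 is not accepting.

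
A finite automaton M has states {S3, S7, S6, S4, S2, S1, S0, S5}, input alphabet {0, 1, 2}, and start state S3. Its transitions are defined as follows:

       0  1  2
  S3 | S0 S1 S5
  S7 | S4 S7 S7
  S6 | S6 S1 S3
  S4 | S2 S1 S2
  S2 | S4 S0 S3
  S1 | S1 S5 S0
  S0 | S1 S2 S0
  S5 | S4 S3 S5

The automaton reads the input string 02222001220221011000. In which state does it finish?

S1

start at S3
read '0': S3 → S0
read '2': S0 → S0
read '2': S0 → S0
read '2': S0 → S0
read '2': S0 → S0
read '0': S0 → S1
read '0': S1 → S1
read '1': S1 → S5
read '2': S5 → S5
read '2': S5 → S5
read '0': S5 → S4
read '2': S4 → S2
read '2': S2 → S3
read '1': S3 → S1
read '0': S1 → S1
read '1': S1 → S5
read '1': S5 → S3
read '0': S3 → S0
read '0': S0 → S1
read '0': S1 → S1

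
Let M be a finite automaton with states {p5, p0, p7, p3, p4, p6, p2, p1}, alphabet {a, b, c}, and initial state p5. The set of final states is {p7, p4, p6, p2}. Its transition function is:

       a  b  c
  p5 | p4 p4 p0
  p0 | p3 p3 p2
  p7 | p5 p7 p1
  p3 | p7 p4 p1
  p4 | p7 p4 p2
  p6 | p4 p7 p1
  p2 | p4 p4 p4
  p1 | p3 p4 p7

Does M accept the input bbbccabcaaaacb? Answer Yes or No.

Yes

start at p5
read 'b': p5 → p4
read 'b': p4 → p4
read 'b': p4 → p4
read 'c': p4 → p2
read 'c': p2 → p4
read 'a': p4 → p7
read 'b': p7 → p7
read 'c': p7 → p1
read 'a': p1 → p3
read 'a': p3 → p7
read 'a': p7 → p5
read 'a': p5 → p4
read 'c': p4 → p2
read 'b': p2 → p4
End state p4 is accepting.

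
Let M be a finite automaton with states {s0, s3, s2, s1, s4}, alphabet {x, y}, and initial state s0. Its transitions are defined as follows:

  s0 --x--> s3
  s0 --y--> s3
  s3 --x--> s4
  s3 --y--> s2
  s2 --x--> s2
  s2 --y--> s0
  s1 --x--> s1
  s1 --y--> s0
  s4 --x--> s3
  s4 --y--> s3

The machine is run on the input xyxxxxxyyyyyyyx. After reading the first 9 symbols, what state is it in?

Trace: s0 -x-> s3 -y-> s2 -x-> s2 -x-> s2 -x-> s2 -x-> s2 -x-> s2 -y-> s0 -y-> s3
After 9 symbols: s3.

s3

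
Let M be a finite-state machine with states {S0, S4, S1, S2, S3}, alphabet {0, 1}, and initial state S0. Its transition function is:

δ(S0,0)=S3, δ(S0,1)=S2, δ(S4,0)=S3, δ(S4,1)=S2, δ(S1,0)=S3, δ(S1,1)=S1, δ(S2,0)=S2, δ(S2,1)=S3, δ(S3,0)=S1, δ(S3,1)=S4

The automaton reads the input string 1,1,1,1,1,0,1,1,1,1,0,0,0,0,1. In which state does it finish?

start at S0
read '1': S0 → S2
read '1': S2 → S3
read '1': S3 → S4
read '1': S4 → S2
read '1': S2 → S3
read '0': S3 → S1
read '1': S1 → S1
read '1': S1 → S1
read '1': S1 → S1
read '1': S1 → S1
read '0': S1 → S3
read '0': S3 → S1
read '0': S1 → S3
read '0': S3 → S1
read '1': S1 → S1

S1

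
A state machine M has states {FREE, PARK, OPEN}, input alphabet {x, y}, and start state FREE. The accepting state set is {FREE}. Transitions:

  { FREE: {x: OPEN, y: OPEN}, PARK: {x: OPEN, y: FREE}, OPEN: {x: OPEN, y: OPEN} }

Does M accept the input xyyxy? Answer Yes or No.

No

start at FREE
read 'x': FREE → OPEN
read 'y': OPEN → OPEN
read 'y': OPEN → OPEN
read 'x': OPEN → OPEN
read 'y': OPEN → OPEN
End state OPEN is not accepting.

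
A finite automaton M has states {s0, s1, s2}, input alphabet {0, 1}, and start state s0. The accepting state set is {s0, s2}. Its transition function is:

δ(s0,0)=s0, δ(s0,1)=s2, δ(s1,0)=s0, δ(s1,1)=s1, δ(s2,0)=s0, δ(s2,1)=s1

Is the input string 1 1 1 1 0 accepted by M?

start at s0
read '1': s0 → s2
read '1': s2 → s1
read '1': s1 → s1
read '1': s1 → s1
read '0': s1 → s0
End state s0 is accepting.

Yes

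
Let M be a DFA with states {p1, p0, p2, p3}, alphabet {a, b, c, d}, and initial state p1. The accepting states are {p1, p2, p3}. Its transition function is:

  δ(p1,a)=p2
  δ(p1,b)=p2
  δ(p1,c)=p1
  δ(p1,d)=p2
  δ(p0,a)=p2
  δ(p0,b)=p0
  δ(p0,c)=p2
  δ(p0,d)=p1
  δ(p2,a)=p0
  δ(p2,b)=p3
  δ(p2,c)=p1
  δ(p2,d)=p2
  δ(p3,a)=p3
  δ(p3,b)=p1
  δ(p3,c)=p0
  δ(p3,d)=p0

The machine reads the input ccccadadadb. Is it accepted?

Trace: p1 -c-> p1 -c-> p1 -c-> p1 -c-> p1 -a-> p2 -d-> p2 -a-> p0 -d-> p1 -a-> p2 -d-> p2 -b-> p3
End state p3 is accepting.

Yes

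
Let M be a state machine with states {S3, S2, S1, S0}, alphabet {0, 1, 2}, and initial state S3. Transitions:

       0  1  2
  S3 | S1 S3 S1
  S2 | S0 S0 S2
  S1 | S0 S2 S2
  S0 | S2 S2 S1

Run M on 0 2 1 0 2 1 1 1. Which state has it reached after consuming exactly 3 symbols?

S0

start at S3
read '0': S3 → S1
read '2': S1 → S2
read '1': S2 → S0
After 3 symbols: S0.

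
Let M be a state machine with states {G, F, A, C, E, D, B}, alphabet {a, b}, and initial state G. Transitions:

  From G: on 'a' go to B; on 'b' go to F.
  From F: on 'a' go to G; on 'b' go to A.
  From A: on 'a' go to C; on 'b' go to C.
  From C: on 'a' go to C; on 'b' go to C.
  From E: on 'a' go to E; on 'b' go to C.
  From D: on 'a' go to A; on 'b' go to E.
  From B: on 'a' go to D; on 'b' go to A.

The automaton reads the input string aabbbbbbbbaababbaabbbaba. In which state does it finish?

G → B → D → E → C → C → C → C → C → C → C → C → C → C → C → C → C → C → C → C → C → C → C → C → C

C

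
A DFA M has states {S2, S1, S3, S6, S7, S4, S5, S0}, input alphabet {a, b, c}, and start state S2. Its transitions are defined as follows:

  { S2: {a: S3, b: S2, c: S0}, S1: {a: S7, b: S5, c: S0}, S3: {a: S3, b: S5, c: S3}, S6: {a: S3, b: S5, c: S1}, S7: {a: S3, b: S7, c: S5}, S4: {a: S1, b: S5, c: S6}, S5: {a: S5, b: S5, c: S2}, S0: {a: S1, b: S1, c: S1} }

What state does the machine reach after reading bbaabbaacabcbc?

S2 → S2 → S2 → S3 → S3 → S5 → S5 → S5 → S5 → S2 → S3 → S5 → S2 → S2 → S0

S0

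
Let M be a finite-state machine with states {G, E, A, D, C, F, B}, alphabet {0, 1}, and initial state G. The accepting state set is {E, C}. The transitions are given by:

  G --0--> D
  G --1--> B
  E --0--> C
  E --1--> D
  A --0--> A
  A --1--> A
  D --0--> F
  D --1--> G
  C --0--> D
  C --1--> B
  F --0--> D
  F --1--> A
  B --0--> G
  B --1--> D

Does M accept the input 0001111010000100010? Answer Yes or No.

No

Trace: G -0-> D -0-> F -0-> D -1-> G -1-> B -1-> D -1-> G -0-> D -1-> G -0-> D -0-> F -0-> D -0-> F -1-> A -0-> A -0-> A -0-> A -1-> A -0-> A
End state A is not accepting.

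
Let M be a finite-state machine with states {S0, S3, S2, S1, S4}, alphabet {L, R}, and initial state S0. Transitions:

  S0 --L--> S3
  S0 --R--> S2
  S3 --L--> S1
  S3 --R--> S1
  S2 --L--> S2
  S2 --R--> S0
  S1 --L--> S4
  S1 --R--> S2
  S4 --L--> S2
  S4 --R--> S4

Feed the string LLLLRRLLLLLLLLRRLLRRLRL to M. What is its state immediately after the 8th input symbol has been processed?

S2

start at S0
read 'L': S0 → S3
read 'L': S3 → S1
read 'L': S1 → S4
read 'L': S4 → S2
read 'R': S2 → S0
read 'R': S0 → S2
read 'L': S2 → S2
read 'L': S2 → S2
After 8 symbols: S2.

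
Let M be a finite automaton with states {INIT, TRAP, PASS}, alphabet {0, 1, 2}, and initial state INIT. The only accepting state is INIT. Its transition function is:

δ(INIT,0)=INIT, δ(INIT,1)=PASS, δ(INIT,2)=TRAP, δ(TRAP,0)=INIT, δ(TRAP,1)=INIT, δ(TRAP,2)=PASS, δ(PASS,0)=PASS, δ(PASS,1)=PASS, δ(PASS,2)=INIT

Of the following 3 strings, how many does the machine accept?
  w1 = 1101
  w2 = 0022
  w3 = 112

w1:
  start at INIT
  read '1': INIT → PASS
  read '1': PASS → PASS
  read '0': PASS → PASS
  read '1': PASS → PASS
  end PASS, rejected
w2:
  start at INIT
  read '0': INIT → INIT
  read '0': INIT → INIT
  read '2': INIT → TRAP
  read '2': TRAP → PASS
  end PASS, rejected
w3:
  start at INIT
  read '1': INIT → PASS
  read '1': PASS → PASS
  read '2': PASS → INIT
  end INIT, accepted

1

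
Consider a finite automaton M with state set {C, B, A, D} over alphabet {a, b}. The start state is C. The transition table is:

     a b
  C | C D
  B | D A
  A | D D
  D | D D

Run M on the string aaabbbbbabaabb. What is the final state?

start at C
read 'a': C → C
read 'a': C → C
read 'a': C → C
read 'b': C → D
read 'b': D → D
read 'b': D → D
read 'b': D → D
read 'b': D → D
read 'a': D → D
read 'b': D → D
read 'a': D → D
read 'a': D → D
read 'b': D → D
read 'b': D → D

D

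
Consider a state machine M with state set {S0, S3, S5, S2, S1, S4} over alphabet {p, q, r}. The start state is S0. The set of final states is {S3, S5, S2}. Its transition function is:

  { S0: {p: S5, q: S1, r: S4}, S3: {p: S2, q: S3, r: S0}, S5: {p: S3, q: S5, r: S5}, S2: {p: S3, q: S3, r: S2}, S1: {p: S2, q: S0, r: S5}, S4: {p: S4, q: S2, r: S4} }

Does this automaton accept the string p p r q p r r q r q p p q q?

start at S0
read 'p': S0 → S5
read 'p': S5 → S3
read 'r': S3 → S0
read 'q': S0 → S1
read 'p': S1 → S2
read 'r': S2 → S2
read 'r': S2 → S2
read 'q': S2 → S3
read 'r': S3 → S0
read 'q': S0 → S1
read 'p': S1 → S2
read 'p': S2 → S3
read 'q': S3 → S3
read 'q': S3 → S3
End state S3 is accepting.

Yes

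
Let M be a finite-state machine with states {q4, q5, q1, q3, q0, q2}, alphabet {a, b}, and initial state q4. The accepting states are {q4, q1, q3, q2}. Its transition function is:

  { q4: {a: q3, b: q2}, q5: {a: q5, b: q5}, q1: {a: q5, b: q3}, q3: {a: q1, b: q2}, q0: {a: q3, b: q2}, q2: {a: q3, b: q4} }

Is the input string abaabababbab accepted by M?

Yes

start at q4
read 'a': q4 → q3
read 'b': q3 → q2
read 'a': q2 → q3
read 'a': q3 → q1
read 'b': q1 → q3
read 'a': q3 → q1
read 'b': q1 → q3
read 'a': q3 → q1
read 'b': q1 → q3
read 'b': q3 → q2
read 'a': q2 → q3
read 'b': q3 → q2
End state q2 is accepting.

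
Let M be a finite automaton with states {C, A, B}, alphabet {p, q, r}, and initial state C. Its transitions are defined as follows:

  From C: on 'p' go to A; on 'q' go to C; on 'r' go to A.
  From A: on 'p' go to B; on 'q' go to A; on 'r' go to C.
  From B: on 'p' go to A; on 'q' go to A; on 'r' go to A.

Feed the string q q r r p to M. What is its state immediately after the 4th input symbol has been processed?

C

start at C
read 'q': C → C
read 'q': C → C
read 'r': C → A
read 'r': A → C
After 4 symbols: C.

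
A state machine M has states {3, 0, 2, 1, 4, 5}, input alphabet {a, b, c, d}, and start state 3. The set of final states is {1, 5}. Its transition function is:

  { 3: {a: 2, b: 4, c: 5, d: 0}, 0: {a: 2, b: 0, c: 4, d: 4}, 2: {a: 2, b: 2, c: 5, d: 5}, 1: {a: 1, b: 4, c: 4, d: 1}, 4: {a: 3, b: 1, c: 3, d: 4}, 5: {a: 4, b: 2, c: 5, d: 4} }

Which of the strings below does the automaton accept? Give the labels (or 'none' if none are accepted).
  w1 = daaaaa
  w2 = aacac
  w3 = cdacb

none

w1: Trace: 3 -d-> 0 -a-> 2 -a-> 2 -a-> 2 -a-> 2 -a-> 2  → end 2, rejected
w2: Trace: 3 -a-> 2 -a-> 2 -c-> 5 -a-> 4 -c-> 3  → end 3, rejected
w3: Trace: 3 -c-> 5 -d-> 4 -a-> 3 -c-> 5 -b-> 2  → end 2, rejected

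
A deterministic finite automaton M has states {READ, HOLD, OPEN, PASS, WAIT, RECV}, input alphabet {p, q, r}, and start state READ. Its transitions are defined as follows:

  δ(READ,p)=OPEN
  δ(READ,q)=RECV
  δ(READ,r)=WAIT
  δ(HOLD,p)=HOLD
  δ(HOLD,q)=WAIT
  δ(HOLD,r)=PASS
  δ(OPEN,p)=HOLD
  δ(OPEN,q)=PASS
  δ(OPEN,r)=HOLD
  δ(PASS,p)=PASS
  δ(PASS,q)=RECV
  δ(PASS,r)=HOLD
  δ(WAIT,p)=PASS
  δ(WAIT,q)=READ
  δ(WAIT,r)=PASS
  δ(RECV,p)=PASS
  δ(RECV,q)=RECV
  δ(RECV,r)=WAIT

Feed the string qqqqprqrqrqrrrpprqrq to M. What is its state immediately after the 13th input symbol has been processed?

PASS

Trace: READ -q-> RECV -q-> RECV -q-> RECV -q-> RECV -p-> PASS -r-> HOLD -q-> WAIT -r-> PASS -q-> RECV -r-> WAIT -q-> READ -r-> WAIT -r-> PASS
After 13 symbols: PASS.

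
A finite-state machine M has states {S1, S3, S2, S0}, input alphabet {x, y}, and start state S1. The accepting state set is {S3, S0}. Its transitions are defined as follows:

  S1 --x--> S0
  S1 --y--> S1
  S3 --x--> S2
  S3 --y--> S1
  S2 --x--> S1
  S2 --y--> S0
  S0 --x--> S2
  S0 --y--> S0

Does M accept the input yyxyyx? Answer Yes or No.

No

start at S1
read 'y': S1 → S1
read 'y': S1 → S1
read 'x': S1 → S0
read 'y': S0 → S0
read 'y': S0 → S0
read 'x': S0 → S2
End state S2 is not accepting.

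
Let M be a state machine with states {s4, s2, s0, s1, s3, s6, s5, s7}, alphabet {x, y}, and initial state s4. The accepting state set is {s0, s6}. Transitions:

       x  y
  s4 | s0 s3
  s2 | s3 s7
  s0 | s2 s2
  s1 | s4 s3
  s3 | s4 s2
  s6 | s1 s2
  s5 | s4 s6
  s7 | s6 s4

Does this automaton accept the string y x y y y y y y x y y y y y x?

Trace: s4 -y-> s3 -x-> s4 -y-> s3 -y-> s2 -y-> s7 -y-> s4 -y-> s3 -y-> s2 -x-> s3 -y-> s2 -y-> s7 -y-> s4 -y-> s3 -y-> s2 -x-> s3
End state s3 is not accepting.

No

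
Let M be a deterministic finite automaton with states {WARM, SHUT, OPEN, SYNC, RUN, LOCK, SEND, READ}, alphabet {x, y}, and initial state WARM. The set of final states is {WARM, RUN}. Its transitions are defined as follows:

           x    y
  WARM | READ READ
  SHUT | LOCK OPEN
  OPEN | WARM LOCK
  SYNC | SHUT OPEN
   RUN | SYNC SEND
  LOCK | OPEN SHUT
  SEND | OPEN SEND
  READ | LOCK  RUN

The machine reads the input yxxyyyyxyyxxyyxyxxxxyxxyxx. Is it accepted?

WARM → READ → LOCK → OPEN → LOCK → SHUT → OPEN → LOCK → OPEN → LOCK → SHUT → LOCK → OPEN → LOCK → SHUT → LOCK → SHUT → LOCK → OPEN → WARM → READ → RUN → SYNC → SHUT → OPEN → WARM → READ
End state READ is not accepting.

No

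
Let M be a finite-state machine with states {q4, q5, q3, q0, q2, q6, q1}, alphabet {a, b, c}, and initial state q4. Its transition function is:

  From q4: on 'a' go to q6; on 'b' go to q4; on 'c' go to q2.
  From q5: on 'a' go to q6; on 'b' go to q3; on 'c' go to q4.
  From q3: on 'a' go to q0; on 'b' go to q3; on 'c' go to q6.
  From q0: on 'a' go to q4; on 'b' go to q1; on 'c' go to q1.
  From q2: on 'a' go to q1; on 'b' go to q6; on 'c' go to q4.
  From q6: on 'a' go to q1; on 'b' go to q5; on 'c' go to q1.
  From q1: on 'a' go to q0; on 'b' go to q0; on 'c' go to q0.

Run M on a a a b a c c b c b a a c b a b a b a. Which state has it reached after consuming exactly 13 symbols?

start at q4
read 'a': q4 → q6
read 'a': q6 → q1
read 'a': q1 → q0
read 'b': q0 → q1
read 'a': q1 → q0
read 'c': q0 → q1
read 'c': q1 → q0
read 'b': q0 → q1
read 'c': q1 → q0
read 'b': q0 → q1
read 'a': q1 → q0
read 'a': q0 → q4
read 'c': q4 → q2
After 13 symbols: q2.

q2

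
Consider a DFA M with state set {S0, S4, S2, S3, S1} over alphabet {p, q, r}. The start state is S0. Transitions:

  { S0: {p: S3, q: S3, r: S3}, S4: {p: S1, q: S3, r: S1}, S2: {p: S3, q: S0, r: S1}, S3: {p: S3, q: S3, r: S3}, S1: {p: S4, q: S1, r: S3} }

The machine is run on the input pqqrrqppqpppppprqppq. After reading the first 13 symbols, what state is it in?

S3

S0 → S3 → S3 → S3 → S3 → S3 → S3 → S3 → S3 → S3 → S3 → S3 → S3 → S3
After 13 symbols: S3.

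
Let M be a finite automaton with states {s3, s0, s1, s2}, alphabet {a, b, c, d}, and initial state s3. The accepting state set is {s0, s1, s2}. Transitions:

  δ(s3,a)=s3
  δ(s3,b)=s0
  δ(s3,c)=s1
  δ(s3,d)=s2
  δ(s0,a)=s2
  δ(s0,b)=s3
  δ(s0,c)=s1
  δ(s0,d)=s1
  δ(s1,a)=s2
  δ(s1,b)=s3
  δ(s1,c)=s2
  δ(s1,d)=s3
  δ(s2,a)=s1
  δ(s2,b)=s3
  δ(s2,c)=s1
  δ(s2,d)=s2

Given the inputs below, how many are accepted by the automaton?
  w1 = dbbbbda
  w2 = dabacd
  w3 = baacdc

w1: Trace: s3 -d-> s2 -b-> s3 -b-> s0 -b-> s3 -b-> s0 -d-> s1 -a-> s2  → end s2, accepted
w2: Trace: s3 -d-> s2 -a-> s1 -b-> s3 -a-> s3 -c-> s1 -d-> s3  → end s3, rejected
w3: Trace: s3 -b-> s0 -a-> s2 -a-> s1 -c-> s2 -d-> s2 -c-> s1  → end s1, accepted

2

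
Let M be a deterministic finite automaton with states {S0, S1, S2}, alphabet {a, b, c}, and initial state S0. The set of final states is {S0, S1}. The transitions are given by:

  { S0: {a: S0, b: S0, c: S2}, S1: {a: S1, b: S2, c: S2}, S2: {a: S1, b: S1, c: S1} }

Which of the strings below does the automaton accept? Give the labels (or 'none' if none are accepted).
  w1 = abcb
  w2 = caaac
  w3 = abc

w1

w1: Trace: S0 -a-> S0 -b-> S0 -c-> S2 -b-> S1  → end S1, accepted
w2: Trace: S0 -c-> S2 -a-> S1 -a-> S1 -a-> S1 -c-> S2  → end S2, rejected
w3: Trace: S0 -a-> S0 -b-> S0 -c-> S2  → end S2, rejected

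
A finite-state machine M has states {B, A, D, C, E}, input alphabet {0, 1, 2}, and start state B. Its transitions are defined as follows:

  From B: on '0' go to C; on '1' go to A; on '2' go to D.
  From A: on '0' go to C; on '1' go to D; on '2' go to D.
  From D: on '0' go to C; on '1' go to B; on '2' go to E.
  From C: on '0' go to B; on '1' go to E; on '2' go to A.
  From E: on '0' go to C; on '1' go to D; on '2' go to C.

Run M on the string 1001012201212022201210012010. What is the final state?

B → A → C → B → A → C → E → C → A → C → E → C → E → C → B → D → E → C → B → A → D → B → C → B → A → D → C → E → C

C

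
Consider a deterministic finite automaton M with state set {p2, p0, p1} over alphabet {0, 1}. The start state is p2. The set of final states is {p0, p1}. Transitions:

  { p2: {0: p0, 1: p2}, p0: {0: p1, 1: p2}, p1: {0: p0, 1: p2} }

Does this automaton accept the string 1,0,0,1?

No

p2 → p2 → p0 → p1 → p2
End state p2 is not accepting.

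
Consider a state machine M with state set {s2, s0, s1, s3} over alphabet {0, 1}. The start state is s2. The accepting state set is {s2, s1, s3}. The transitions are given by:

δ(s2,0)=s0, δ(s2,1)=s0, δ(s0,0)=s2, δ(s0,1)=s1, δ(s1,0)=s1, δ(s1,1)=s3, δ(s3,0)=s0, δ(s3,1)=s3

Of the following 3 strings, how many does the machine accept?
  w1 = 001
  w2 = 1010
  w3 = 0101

w1: s2 → s0 → s2 → s0  → end s0, rejected
w2: s2 → s0 → s2 → s0 → s2  → end s2, accepted
w3: s2 → s0 → s1 → s1 → s3  → end s3, accepted

2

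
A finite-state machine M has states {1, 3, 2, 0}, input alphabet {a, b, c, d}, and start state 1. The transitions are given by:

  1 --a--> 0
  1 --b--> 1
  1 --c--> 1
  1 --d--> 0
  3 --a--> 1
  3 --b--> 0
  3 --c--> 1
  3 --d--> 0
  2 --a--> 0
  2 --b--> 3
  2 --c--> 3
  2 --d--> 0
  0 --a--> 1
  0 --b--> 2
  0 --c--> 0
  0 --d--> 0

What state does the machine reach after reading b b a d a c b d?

0

start at 1
read 'b': 1 → 1
read 'b': 1 → 1
read 'a': 1 → 0
read 'd': 0 → 0
read 'a': 0 → 1
read 'c': 1 → 1
read 'b': 1 → 1
read 'd': 1 → 0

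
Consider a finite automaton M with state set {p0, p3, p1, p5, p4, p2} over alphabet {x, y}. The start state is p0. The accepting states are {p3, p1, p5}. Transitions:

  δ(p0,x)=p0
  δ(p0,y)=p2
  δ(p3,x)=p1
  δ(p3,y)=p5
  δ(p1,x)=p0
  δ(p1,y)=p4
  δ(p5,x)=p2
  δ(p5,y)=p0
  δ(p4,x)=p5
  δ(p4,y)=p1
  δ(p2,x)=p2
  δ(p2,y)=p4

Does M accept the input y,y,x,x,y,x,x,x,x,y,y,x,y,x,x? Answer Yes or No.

No

start at p0
read 'y': p0 → p2
read 'y': p2 → p4
read 'x': p4 → p5
read 'x': p5 → p2
read 'y': p2 → p4
read 'x': p4 → p5
read 'x': p5 → p2
read 'x': p2 → p2
read 'x': p2 → p2
read 'y': p2 → p4
read 'y': p4 → p1
read 'x': p1 → p0
read 'y': p0 → p2
read 'x': p2 → p2
read 'x': p2 → p2
End state p2 is not accepting.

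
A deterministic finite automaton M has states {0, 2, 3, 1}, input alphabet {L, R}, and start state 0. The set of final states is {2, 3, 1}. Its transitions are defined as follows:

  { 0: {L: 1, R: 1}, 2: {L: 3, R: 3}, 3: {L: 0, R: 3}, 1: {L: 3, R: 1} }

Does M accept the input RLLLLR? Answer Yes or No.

Yes

start at 0
read 'R': 0 → 1
read 'L': 1 → 3
read 'L': 3 → 0
read 'L': 0 → 1
read 'L': 1 → 3
read 'R': 3 → 3
End state 3 is accepting.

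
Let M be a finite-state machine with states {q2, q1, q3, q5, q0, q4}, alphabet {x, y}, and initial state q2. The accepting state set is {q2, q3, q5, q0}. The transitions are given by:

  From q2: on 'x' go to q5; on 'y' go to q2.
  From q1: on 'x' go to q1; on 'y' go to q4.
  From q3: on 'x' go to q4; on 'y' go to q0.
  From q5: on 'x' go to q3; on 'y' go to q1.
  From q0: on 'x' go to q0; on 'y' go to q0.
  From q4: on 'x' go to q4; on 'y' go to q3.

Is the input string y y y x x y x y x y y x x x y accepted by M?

Yes

q2 → q2 → q2 → q2 → q5 → q3 → q0 → q0 → q0 → q0 → q0 → q0 → q0 → q0 → q0 → q0
End state q0 is accepting.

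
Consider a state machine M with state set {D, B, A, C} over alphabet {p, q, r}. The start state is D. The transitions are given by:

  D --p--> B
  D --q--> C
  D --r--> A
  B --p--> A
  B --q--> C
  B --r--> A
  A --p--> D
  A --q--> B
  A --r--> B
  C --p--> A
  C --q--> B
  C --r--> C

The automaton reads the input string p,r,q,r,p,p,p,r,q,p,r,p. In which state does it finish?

A

start at D
read 'p': D → B
read 'r': B → A
read 'q': A → B
read 'r': B → A
read 'p': A → D
read 'p': D → B
read 'p': B → A
read 'r': A → B
read 'q': B → C
read 'p': C → A
read 'r': A → B
read 'p': B → A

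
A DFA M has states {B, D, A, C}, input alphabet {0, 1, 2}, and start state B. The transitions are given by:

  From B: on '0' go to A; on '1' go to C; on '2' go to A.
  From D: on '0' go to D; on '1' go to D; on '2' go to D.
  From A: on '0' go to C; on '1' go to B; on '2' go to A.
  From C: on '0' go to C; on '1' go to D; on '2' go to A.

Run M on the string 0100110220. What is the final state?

D

Trace: B -0-> A -1-> B -0-> A -0-> C -1-> D -1-> D -0-> D -2-> D -2-> D -0-> D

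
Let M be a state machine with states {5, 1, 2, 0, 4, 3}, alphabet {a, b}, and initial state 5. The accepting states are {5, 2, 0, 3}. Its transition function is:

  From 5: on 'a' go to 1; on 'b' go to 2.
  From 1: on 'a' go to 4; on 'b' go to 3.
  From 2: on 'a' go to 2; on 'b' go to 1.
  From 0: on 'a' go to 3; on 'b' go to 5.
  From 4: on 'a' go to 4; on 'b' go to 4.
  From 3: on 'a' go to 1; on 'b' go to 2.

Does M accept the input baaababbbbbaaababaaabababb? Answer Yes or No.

start at 5
read 'b': 5 → 2
read 'a': 2 → 2
read 'a': 2 → 2
read 'a': 2 → 2
read 'b': 2 → 1
read 'a': 1 → 4
read 'b': 4 → 4
read 'b': 4 → 4
read 'b': 4 → 4
read 'b': 4 → 4
read 'b': 4 → 4
read 'a': 4 → 4
read 'a': 4 → 4
read 'a': 4 → 4
read 'b': 4 → 4
read 'a': 4 → 4
read 'b': 4 → 4
read 'a': 4 → 4
read 'a': 4 → 4
read 'a': 4 → 4
read 'b': 4 → 4
read 'a': 4 → 4
read 'b': 4 → 4
read 'a': 4 → 4
read 'b': 4 → 4
read 'b': 4 → 4
End state 4 is not accepting.

No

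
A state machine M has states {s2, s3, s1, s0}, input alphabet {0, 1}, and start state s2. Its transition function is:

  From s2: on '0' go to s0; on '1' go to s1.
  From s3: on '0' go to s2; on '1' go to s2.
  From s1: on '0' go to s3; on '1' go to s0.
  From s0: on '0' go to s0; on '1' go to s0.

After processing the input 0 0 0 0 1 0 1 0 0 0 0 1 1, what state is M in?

s2 → s0 → s0 → s0 → s0 → s0 → s0 → s0 → s0 → s0 → s0 → s0 → s0 → s0

s0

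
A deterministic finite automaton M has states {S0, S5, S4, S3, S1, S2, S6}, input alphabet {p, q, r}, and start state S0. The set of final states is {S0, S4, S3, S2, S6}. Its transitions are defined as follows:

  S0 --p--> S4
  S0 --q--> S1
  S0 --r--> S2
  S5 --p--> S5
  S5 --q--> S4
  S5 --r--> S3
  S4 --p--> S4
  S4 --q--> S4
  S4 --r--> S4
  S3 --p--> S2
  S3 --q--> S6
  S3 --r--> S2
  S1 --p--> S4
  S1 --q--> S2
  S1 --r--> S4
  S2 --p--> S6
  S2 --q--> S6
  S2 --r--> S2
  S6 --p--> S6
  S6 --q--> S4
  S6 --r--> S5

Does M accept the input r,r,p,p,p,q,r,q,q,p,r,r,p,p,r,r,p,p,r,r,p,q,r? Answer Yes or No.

Yes

S0 → S2 → S2 → S6 → S6 → S6 → S4 → S4 → S4 → S4 → S4 → S4 → S4 → S4 → S4 → S4 → S4 → S4 → S4 → S4 → S4 → S4 → S4 → S4
End state S4 is accepting.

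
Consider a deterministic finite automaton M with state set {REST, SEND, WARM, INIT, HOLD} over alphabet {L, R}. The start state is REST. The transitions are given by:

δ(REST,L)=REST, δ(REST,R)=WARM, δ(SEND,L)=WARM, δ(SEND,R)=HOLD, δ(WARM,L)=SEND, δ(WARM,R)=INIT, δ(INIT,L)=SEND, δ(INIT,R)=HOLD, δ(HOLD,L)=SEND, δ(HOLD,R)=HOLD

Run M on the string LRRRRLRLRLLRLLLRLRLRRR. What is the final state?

REST → REST → WARM → INIT → HOLD → HOLD → SEND → HOLD → SEND → HOLD → SEND → WARM → INIT → SEND → WARM → SEND → HOLD → SEND → HOLD → SEND → HOLD → HOLD → HOLD

HOLD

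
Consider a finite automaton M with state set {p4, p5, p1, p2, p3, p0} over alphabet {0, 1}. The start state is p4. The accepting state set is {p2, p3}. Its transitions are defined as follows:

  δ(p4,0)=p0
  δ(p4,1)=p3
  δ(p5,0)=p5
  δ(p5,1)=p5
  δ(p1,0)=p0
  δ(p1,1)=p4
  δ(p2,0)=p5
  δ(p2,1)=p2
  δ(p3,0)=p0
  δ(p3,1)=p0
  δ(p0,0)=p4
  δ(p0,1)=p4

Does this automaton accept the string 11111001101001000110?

start at p4
read '1': p4 → p3
read '1': p3 → p0
read '1': p0 → p4
read '1': p4 → p3
read '1': p3 → p0
read '0': p0 → p4
read '0': p4 → p0
read '1': p0 → p4
read '1': p4 → p3
read '0': p3 → p0
read '1': p0 → p4
read '0': p4 → p0
read '0': p0 → p4
read '1': p4 → p3
read '0': p3 → p0
read '0': p0 → p4
read '0': p4 → p0
read '1': p0 → p4
read '1': p4 → p3
read '0': p3 → p0
End state p0 is not accepting.

No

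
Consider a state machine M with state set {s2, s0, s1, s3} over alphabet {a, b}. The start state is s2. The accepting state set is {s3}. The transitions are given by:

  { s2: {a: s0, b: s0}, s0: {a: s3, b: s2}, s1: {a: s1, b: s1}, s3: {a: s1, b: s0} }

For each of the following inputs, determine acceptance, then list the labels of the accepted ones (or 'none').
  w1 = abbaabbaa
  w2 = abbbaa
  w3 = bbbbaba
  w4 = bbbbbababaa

w2

w1: Trace: s2 -a-> s0 -b-> s2 -b-> s0 -a-> s3 -a-> s1 -b-> s1 -b-> s1 -a-> s1 -a-> s1  → end s1, rejected
w2: Trace: s2 -a-> s0 -b-> s2 -b-> s0 -b-> s2 -a-> s0 -a-> s3  → end s3, accepted
w3: Trace: s2 -b-> s0 -b-> s2 -b-> s0 -b-> s2 -a-> s0 -b-> s2 -a-> s0  → end s0, rejected
w4: Trace: s2 -b-> s0 -b-> s2 -b-> s0 -b-> s2 -b-> s0 -a-> s3 -b-> s0 -a-> s3 -b-> s0 -a-> s3 -a-> s1  → end s1, rejected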